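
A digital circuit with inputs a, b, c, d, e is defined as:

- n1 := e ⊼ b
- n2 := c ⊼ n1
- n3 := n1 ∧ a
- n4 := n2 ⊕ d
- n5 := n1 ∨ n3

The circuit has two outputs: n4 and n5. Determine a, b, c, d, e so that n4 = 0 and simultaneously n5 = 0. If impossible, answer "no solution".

Check with a=0, b=1, c=1, d=1, e=1:
n1 = e ⊼ b = 1 ⊼ 1 = 0
n2 = c ⊼ n1 = 1 ⊼ 0 = 1
n3 = n1 ∧ a = 0 ∧ 0 = 0
n4 = n2 ⊕ d = 1 ⊕ 1 = 0
n5 = n1 ∨ n3 = 0 ∨ 0 = 0
So n4 = 0 and n5 = 0.

a=0, b=1, c=1, d=1, e=1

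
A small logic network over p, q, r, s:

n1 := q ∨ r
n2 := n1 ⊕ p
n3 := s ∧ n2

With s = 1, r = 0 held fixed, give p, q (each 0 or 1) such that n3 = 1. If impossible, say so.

p=0 q=1

n3 = s ∧ n2 must be 1, so both s = 1 and n2 = 1.
n2 = n1 ⊕ p must be 1, so n1 and p differ.
Check with s = 1, r = 0 and p=0, q=1:
n1 = q ∨ r = 1 ∨ 0 = 1
n2 = n1 ⊕ p = 1 ⊕ 0 = 1
n3 = s ∧ n2 = 1 ∧ 1 = 1
So n3 = 1.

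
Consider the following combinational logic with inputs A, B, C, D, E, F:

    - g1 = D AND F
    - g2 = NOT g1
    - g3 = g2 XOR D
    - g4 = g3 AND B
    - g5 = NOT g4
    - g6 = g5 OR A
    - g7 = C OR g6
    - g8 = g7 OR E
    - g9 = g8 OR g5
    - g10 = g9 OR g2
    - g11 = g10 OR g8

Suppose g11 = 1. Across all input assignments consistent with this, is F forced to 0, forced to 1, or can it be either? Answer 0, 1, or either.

either

Both values of F occur among assignments with g11 = 1:
  F=0: A=0, B=0, C=0, D=0, E=0, F=0
  F=1: A=0, B=0, C=0, D=0, E=0, F=1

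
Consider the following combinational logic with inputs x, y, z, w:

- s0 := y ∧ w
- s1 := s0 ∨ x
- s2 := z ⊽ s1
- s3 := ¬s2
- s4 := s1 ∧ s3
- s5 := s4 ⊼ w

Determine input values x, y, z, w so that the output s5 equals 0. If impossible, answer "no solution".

x=1 y=1 z=0 w=1

s5 = s4 ⊼ w must be 0, so both s4 = 1 and w = 1.
Check with x=1 y=1 z=0 w=1:
s0 = y ∧ w = 1 ∧ 1 = 1
s1 = s0 ∨ x = 1 ∨ 1 = 1
s2 = z ⊽ s1 = 0 ⊽ 1 = 0
s3 = ¬s2 = ¬0 = 1
s4 = s1 ∧ s3 = 1 ∧ 1 = 1
s5 = s4 ⊼ w = 1 ⊼ 1 = 0
So s5 = 0 as required.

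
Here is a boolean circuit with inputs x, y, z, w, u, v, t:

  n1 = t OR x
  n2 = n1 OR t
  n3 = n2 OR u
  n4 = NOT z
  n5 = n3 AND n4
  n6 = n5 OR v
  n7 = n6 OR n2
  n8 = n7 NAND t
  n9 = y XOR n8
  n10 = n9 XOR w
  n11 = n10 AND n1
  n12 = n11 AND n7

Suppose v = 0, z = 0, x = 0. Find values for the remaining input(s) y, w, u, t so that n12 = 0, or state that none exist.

y=0, w=1, u=0, t=0

n12 = n11 AND n7 must be 0, so at least one of n11, n7 is 0.
Check with v = 0, z = 0, x = 0 and y=0, w=1, u=0, t=0:
n1 = t OR x = 0 OR 0 = 0
n2 = n1 OR t = 0 OR 0 = 0
n3 = n2 OR u = 0 OR 0 = 0
n4 = NOT z = NOT 0 = 1
n5 = n3 AND n4 = 0 AND 1 = 0
n6 = n5 OR v = 0 OR 0 = 0
n7 = n6 OR n2 = 0 OR 0 = 0
n8 = n7 NAND t = 0 NAND 0 = 1
n9 = y XOR n8 = 0 XOR 1 = 1
n10 = n9 XOR w = 1 XOR 1 = 0
n11 = n10 AND n1 = 0 AND 0 = 0
n12 = n11 AND n7 = 0 AND 0 = 0
So n12 = 0.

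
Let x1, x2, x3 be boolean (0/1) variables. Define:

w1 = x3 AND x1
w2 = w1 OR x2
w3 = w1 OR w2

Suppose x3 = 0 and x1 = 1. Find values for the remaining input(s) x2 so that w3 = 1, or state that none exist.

Check with x3 = 0 and x1 = 1 and x2=1:
w1 = x3 AND x1 = 0 AND 1 = 0
w2 = w1 OR x2 = 0 OR 1 = 1
w3 = w1 OR w2 = 0 OR 1 = 1
So w3 = 1.

x2=1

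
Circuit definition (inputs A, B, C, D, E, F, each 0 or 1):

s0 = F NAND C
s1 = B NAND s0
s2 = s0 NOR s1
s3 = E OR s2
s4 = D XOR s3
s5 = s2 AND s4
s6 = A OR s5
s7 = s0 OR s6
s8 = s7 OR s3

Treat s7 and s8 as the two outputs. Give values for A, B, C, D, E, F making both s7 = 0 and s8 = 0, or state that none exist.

A=0, B=0, C=1, D=0, E=0, F=1

Check with A=0, B=0, C=1, D=0, E=0, F=1:
s0 = F NAND C = 1 NAND 1 = 0
s1 = B NAND s0 = 0 NAND 0 = 1
s2 = s0 NOR s1 = 0 NOR 1 = 0
s3 = E OR s2 = 0 OR 0 = 0
s4 = D XOR s3 = 0 XOR 0 = 0
s5 = s2 AND s4 = 0 AND 0 = 0
s6 = A OR s5 = 0 OR 0 = 0
s7 = s0 OR s6 = 0 OR 0 = 0
s8 = s7 OR s3 = 0 OR 0 = 0
So s7 = 0 and s8 = 0.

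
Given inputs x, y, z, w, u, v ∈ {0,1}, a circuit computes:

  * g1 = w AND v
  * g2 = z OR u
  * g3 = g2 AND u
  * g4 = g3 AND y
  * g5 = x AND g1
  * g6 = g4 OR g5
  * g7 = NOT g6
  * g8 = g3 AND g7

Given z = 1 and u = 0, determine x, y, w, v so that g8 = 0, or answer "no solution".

x=0, y=1, w=0, v=1

Check with z = 1 and u = 0 and x=0, y=1, w=0, v=1:
g1 = w AND v = 0 AND 1 = 0
g2 = z OR u = 1 OR 0 = 1
g3 = g2 AND u = 1 AND 0 = 0
g4 = g3 AND y = 0 AND 1 = 0
g5 = x AND g1 = 0 AND 0 = 0
g6 = g4 OR g5 = 0 OR 0 = 0
g7 = NOT g6 = NOT 0 = 1
g8 = g3 AND g7 = 0 AND 1 = 0
So g8 = 0.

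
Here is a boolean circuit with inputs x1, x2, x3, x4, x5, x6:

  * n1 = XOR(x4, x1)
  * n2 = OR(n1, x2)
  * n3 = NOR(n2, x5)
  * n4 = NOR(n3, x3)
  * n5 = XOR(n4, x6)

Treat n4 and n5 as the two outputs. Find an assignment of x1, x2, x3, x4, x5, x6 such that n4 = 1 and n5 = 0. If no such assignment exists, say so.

Check with x1=0, x2=1, x3=0, x4=1, x5=1, x6=1:
n1 = XOR(x4, x1) = XOR(1, 0) = 1
n2 = OR(n1, x2) = OR(1, 1) = 1
n3 = NOR(n2, x5) = NOR(1, 1) = 0
n4 = NOR(n3, x3) = NOR(0, 0) = 1
n5 = XOR(n4, x6) = XOR(1, 1) = 0
So n4 = 1 and n5 = 0.

x1=0, x2=1, x3=0, x4=1, x5=1, x6=1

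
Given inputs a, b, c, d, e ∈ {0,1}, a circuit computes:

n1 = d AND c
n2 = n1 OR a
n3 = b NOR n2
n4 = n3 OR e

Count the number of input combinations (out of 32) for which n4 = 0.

n4 = n3 OR e must be 0, so both n3 = 0 and e = 0.
n3 = b NOR n2 must be 0, so at least one of b, n2 is 1.
Enumerating the 32 input combinations, 13 give n4 = 0 and 19 give n4 = 1.

13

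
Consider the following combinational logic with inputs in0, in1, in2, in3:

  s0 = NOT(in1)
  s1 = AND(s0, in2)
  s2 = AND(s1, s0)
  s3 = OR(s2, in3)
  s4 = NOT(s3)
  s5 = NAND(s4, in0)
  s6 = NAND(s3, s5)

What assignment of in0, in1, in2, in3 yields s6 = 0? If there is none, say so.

in0=0, in1=1, in2=1, in3=1

Check with in0=0, in1=1, in2=1, in3=1:
s0 = NOT(in1) = NOT 1 = 0
s1 = AND(s0, in2) = AND(0, 1) = 0
s2 = AND(s1, s0) = AND(0, 0) = 0
s3 = OR(s2, in3) = OR(0, 1) = 1
s4 = NOT(s3) = NOT 1 = 0
s5 = NAND(s4, in0) = NAND(0, 0) = 1
s6 = NAND(s3, s5) = NAND(1, 1) = 0
So s6 = 0 as required.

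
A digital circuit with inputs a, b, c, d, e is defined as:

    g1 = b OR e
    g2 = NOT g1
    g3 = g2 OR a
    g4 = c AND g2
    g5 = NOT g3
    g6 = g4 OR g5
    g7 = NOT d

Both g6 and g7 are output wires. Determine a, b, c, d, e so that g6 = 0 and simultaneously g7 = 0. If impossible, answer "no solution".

Check with a=1, b=0, c=0, d=1, e=0:
g1 = b OR e = 0 OR 0 = 0
g2 = NOT g1 = NOT 0 = 1
g3 = g2 OR a = 1 OR 1 = 1
g4 = c AND g2 = 0 AND 1 = 0
g5 = NOT g3 = NOT 1 = 0
g6 = g4 OR g5 = 0 OR 0 = 0
g7 = NOT d = NOT 1 = 0
So g6 = 0 and g7 = 0.

a=1, b=0, c=0, d=1, e=0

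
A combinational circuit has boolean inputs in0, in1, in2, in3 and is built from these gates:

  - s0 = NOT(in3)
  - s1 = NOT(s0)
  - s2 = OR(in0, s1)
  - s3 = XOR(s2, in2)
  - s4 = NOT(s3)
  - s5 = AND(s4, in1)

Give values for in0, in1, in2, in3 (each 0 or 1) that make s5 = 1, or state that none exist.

s5 = AND(s4, in1) must be 1, so both s4 = 1 and in1 = 1.
Check with in0=1 in1=1 in2=1 in3=1:
s0 = NOT(in3) = NOT 1 = 0
s1 = NOT(s0) = NOT 0 = 1
s2 = OR(in0, s1) = OR(1, 1) = 1
s3 = XOR(s2, in2) = XOR(1, 1) = 0
s4 = NOT(s3) = NOT 0 = 1
s5 = AND(s4, in1) = AND(1, 1) = 1
So s5 = 1 as required.

in0=1 in1=1 in2=1 in3=1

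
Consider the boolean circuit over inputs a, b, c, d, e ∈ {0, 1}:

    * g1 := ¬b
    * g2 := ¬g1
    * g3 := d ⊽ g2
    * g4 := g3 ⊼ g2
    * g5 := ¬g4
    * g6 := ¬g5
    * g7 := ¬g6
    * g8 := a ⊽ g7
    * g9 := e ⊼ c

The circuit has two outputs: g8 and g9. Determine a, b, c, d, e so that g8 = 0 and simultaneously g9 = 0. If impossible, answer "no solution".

Check with a=1, b=1, c=1, d=1, e=1:
g1 = ¬b = ¬1 = 0
g2 = ¬g1 = ¬0 = 1
g3 = d ⊽ g2 = 1 ⊽ 1 = 0
g4 = g3 ⊼ g2 = 0 ⊼ 1 = 1
g5 = ¬g4 = ¬1 = 0
g6 = ¬g5 = ¬0 = 1
g7 = ¬g6 = ¬1 = 0
g8 = a ⊽ g7 = 1 ⊽ 0 = 0
g9 = e ⊼ c = 1 ⊼ 1 = 0
So g8 = 0 and g9 = 0.

a=1, b=1, c=1, d=1, e=1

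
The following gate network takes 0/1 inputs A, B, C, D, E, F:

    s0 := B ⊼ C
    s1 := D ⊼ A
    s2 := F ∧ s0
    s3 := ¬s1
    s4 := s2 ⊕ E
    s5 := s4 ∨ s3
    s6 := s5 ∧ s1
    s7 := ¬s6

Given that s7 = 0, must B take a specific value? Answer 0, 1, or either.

either

Both values of B occur among assignments with s7 = 0:
  B=0: A=0, B=0, C=0, D=0, E=0, F=1
  B=1: A=0, B=1, C=0, D=0, E=0, F=1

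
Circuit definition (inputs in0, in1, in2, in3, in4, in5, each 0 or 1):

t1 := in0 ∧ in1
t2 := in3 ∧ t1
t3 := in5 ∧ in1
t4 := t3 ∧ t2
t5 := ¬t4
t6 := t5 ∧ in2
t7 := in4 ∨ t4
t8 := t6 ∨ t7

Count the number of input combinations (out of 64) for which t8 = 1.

t8 = t6 ∨ t7 must be 1, so at least one of t6, t7 is 1.
Enumerating the 64 input combinations, 49 give t8 = 1 and 15 give t8 = 0.

49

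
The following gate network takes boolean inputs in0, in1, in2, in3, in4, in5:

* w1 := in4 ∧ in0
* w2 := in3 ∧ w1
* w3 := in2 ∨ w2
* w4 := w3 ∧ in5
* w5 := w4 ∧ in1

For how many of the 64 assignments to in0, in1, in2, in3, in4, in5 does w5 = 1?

9

w5 = w4 ∧ in1 must be 1, so both w4 = 1 and in1 = 1.
w4 = w3 ∧ in5 must be 1, so both w3 = 1 and in5 = 1.
w3 = in2 ∨ w2 must be 1, so at least one of in2, w2 is 1.
Enumerating the 64 input combinations, 9 give w5 = 1 and 55 give w5 = 0.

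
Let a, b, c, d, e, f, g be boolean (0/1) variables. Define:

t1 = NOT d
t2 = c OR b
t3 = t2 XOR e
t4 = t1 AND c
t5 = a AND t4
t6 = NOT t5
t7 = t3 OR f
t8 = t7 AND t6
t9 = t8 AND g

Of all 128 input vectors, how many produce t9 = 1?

42

t9 = t8 AND g must be 1, so both t8 = 1 and g = 1.
t8 = t7 AND t6 must be 1, so both t7 = 1 and t6 = 1.
t7 = t3 OR f must be 1, so at least one of t3, f is 1.
Enumerating the 128 input combinations, 42 give t9 = 1 and 86 give t9 = 0.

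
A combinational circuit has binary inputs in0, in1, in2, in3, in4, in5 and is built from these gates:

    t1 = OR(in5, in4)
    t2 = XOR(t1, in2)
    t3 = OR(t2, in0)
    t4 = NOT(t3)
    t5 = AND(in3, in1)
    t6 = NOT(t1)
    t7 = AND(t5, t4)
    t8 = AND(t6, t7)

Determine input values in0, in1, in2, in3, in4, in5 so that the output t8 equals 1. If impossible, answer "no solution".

Check with in0=0, in1=1, in2=0, in3=1, in4=0, in5=0:
t1 = OR(in5, in4) = OR(0, 0) = 0
t2 = XOR(t1, in2) = XOR(0, 0) = 0
t3 = OR(t2, in0) = OR(0, 0) = 0
t4 = NOT(t3) = NOT 0 = 1
t5 = AND(in3, in1) = AND(1, 1) = 1
t6 = NOT(t1) = NOT 0 = 1
t7 = AND(t5, t4) = AND(1, 1) = 1
t8 = AND(t6, t7) = AND(1, 1) = 1
So t8 = 1 as required.

in0=0, in1=1, in2=0, in3=1, in4=0, in5=0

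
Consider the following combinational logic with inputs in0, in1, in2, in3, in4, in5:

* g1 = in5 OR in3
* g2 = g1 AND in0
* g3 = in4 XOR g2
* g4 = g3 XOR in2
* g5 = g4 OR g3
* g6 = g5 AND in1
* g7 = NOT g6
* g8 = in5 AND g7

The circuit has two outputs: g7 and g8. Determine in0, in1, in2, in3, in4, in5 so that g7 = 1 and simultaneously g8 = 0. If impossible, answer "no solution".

Check with in0=0 in1=0 in2=0 in3=0 in4=0 in5=0:
g1 = in5 OR in3 = 0 OR 0 = 0
g2 = g1 AND in0 = 0 AND 0 = 0
g3 = in4 XOR g2 = 0 XOR 0 = 0
g4 = g3 XOR in2 = 0 XOR 0 = 0
g5 = g4 OR g3 = 0 OR 0 = 0
g6 = g5 AND in1 = 0 AND 0 = 0
g7 = NOT g6 = NOT 0 = 1
g8 = in5 AND g7 = 0 AND 1 = 0
So g7 = 1 and g8 = 0.

in0=0 in1=0 in2=0 in3=0 in4=0 in5=0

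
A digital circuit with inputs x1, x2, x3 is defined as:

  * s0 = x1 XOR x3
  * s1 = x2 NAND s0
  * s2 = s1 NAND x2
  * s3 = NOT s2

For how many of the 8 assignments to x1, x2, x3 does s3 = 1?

2

s3 = NOT s2 must be 1, so s2 = 0.
s2 = s1 NAND x2 must be 0, so both s1 = 1 and x2 = 1.
Satisfying assignments:
  x1=0, x2=1, x3=0
  x1=1, x2=1, x3=1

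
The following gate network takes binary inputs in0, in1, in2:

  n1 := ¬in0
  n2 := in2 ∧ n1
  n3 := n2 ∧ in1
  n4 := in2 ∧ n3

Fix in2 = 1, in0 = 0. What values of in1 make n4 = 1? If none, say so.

n4 = in2 ∧ n3 must be 1, so both in2 = 1 and n3 = 1.
n3 = n2 ∧ in1 must be 1, so both n2 = 1 and in1 = 1.
Check with in2 = 1, in0 = 0 and in1=1:
n1 = ¬in0 = ¬0 = 1
n2 = in2 ∧ n1 = 1 ∧ 1 = 1
n3 = n2 ∧ in1 = 1 ∧ 1 = 1
n4 = in2 ∧ n3 = 1 ∧ 1 = 1
So n4 = 1.

in1=1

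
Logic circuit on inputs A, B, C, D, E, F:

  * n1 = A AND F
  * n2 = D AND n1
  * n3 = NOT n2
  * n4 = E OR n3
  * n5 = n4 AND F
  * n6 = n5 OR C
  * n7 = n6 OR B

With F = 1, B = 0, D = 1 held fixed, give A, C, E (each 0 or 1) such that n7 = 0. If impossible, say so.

A=1 C=0 E=0

n7 = n6 OR B must be 0, so both n6 = 0 and B = 0.
Check with F = 1, B = 0, D = 1 and A=1, C=0, E=0:
n1 = A AND F = 1 AND 1 = 1
n2 = D AND n1 = 1 AND 1 = 1
n3 = NOT n2 = NOT 1 = 0
n4 = E OR n3 = 0 OR 0 = 0
n5 = n4 AND F = 0 AND 1 = 0
n6 = n5 OR C = 0 OR 0 = 0
n7 = n6 OR B = 0 OR 0 = 0
So n7 = 0.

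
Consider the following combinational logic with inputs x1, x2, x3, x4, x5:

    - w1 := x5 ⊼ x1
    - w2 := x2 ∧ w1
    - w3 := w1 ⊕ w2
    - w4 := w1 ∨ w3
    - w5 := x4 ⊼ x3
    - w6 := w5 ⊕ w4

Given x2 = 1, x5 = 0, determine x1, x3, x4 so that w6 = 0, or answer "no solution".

x1=1, x3=1, x4=0

Check with x2 = 1, x5 = 0 and x1=1, x3=1, x4=0:
w1 = x5 ⊼ x1 = 0 ⊼ 1 = 1
w2 = x2 ∧ w1 = 1 ∧ 1 = 1
w3 = w1 ⊕ w2 = 1 ⊕ 1 = 0
w4 = w1 ∨ w3 = 1 ∨ 0 = 1
w5 = x4 ⊼ x3 = 0 ⊼ 1 = 1
w6 = w5 ⊕ w4 = 1 ⊕ 1 = 0
So w6 = 0.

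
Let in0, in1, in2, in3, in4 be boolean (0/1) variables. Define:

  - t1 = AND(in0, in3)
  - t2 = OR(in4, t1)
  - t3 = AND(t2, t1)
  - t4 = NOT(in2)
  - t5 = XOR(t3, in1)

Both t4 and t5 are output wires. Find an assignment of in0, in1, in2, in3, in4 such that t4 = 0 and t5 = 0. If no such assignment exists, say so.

in0=0 in1=0 in2=1 in3=0 in4=0

Check with in0=0 in1=0 in2=1 in3=0 in4=0:
t1 = AND(in0, in3) = AND(0, 0) = 0
t2 = OR(in4, t1) = OR(0, 0) = 0
t3 = AND(t2, t1) = AND(0, 0) = 0
t4 = NOT(in2) = NOT 1 = 0
t5 = XOR(t3, in1) = XOR(0, 0) = 0
So t4 = 0 and t5 = 0.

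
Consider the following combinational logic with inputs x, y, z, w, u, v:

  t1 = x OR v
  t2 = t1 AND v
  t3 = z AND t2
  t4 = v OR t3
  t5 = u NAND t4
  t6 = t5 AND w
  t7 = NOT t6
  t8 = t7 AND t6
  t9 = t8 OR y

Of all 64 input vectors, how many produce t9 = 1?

32

t9 = t8 OR y must be 1, so at least one of t8, y is 1.
Enumerating the 64 input combinations, 32 give t9 = 1 and 32 give t9 = 0.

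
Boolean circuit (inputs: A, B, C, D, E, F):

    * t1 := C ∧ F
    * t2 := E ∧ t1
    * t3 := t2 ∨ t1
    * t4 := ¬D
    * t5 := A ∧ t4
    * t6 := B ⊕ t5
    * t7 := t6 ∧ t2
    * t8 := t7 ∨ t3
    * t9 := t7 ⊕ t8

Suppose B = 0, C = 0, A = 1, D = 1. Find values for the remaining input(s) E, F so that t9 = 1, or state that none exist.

no solution exists

With B = 0, C = 0, A = 1, D = 1 fixed, none of the 4 settings of E, F give t9 = 1.
For example, with E=1, F=1:
t1 = C ∧ F = 0 ∧ 1 = 0
t2 = E ∧ t1 = 1 ∧ 0 = 0
t3 = t2 ∨ t1 = 0 ∨ 0 = 0
t4 = ¬D = ¬1 = 0
t5 = A ∧ t4 = 1 ∧ 0 = 0
t6 = B ⊕ t5 = 0 ⊕ 0 = 0
t7 = t6 ∧ t2 = 0 ∧ 0 = 0
t8 = t7 ∨ t3 = 0 ∨ 0 = 0
t9 = t7 ⊕ t8 = 0 ⊕ 0 = 0
giving t9 = 0 ≠ 1.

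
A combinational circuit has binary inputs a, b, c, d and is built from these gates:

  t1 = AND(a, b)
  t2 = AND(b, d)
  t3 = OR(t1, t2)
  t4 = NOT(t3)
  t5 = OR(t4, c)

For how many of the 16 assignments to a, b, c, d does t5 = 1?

13

t5 = OR(t4, c) must be 1, so at least one of t4, c is 1.
Enumerating the 16 input combinations, 13 give t5 = 1 and 3 give t5 = 0.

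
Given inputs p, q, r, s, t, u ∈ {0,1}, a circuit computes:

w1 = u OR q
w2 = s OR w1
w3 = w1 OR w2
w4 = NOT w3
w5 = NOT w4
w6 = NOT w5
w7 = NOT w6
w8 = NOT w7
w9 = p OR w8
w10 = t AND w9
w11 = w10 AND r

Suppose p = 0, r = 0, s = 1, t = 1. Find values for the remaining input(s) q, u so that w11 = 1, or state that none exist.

no solution exists

With p = 0, r = 0, s = 1, t = 1 fixed, none of the 4 settings of q, u give w11 = 1.
For example, with q=0, u=0:
w1 = u OR q = 0 OR 0 = 0
w2 = s OR w1 = 1 OR 0 = 1
w3 = w1 OR w2 = 0 OR 1 = 1
w4 = NOT w3 = NOT 1 = 0
w5 = NOT w4 = NOT 0 = 1
w6 = NOT w5 = NOT 1 = 0
w7 = NOT w6 = NOT 0 = 1
w8 = NOT w7 = NOT 1 = 0
w9 = p OR w8 = 0 OR 0 = 0
w10 = t AND w9 = 1 AND 0 = 0
w11 = w10 AND r = 0 AND 0 = 0
giving w11 = 0 ≠ 1.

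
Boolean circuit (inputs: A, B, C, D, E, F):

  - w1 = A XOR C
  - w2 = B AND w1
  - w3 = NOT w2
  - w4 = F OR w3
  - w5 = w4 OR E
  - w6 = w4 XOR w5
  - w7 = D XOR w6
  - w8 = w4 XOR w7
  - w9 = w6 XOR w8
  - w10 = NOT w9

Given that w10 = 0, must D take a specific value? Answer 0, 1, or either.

either

Both values of D occur among assignments with w10 = 0:
  D=0: A=0, B=0, C=0, D=0, E=0, F=0
  D=1: A=0, B=1, C=1, D=1, E=0, F=0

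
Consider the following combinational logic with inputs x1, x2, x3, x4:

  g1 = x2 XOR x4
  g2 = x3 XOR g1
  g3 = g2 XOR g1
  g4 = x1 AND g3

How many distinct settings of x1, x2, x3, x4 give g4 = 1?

4

g4 = x1 AND g3 must be 1, so both x1 = 1 and g3 = 1.
g3 = g2 XOR g1 must be 1, so g2 and g1 differ.
Enumerating the 16 input combinations, 4 give g4 = 1 and 12 give g4 = 0.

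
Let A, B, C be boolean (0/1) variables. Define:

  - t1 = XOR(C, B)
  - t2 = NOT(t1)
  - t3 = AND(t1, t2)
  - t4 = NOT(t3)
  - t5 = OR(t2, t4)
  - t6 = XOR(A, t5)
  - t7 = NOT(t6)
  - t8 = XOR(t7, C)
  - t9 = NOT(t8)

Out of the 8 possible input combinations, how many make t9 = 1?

t9 = NOT(t8) must be 1, so t8 = 0.
t8 = XOR(t7, C) must be 0, so t7 and C are equal.
Satisfying assignments:
  A=0, B=0, C=0
  A=0, B=1, C=0
  A=1, B=0, C=1
  A=1, B=1, C=1

4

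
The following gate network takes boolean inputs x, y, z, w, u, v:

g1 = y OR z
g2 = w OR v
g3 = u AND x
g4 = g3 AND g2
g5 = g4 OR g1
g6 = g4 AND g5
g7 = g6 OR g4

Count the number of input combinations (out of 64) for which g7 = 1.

g7 = g6 OR g4 must be 1, so at least one of g6, g4 is 1.
Enumerating the 64 input combinations, 12 give g7 = 1 and 52 give g7 = 0.

12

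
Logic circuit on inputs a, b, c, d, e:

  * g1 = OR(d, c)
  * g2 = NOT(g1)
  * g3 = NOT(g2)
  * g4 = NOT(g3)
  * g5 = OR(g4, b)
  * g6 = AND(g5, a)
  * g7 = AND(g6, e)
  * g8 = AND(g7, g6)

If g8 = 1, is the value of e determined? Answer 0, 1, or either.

1

g8 = AND(g7, g6) must be 1, so both g7 = 1 and g6 = 1.
g7 = AND(g6, e) must be 1, so both g6 = 1 and e = 1.
g6 = AND(g5, a) must be 1, so both g5 = 1 and a = 1.
Every assignment with g8 = 1 has e = 1; there are 5 such assignment(s).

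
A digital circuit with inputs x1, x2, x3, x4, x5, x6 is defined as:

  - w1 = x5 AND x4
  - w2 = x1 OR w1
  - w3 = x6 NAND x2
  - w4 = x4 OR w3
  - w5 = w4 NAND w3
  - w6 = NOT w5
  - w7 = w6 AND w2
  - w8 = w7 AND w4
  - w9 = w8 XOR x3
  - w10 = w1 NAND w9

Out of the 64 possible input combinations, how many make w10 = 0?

8

w10 = w1 NAND w9 must be 0, so both w1 = 1 and w9 = 1.
Enumerating the 64 input combinations, 8 give w10 = 0 and 56 give w10 = 1.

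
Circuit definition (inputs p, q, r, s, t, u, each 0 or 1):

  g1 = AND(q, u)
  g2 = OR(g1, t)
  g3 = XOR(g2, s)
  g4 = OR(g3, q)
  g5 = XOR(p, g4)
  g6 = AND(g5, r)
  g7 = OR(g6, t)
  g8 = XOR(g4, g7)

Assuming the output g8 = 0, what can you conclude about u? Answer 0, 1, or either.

either

Both values of u occur among assignments with g8 = 0:
  u=0: p=0, q=0, r=0, s=0, t=0, u=0
  u=1: p=0, q=0, r=0, s=0, t=0, u=1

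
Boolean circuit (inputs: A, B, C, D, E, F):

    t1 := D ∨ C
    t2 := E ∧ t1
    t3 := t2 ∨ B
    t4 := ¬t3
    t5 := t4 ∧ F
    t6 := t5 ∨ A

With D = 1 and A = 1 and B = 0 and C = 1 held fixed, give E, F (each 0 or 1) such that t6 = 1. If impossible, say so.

Check with D = 1 and A = 1 and B = 0 and C = 1 and E=0, F=0:
t1 = D ∨ C = 1 ∨ 1 = 1
t2 = E ∧ t1 = 0 ∧ 1 = 0
t3 = t2 ∨ B = 0 ∨ 0 = 0
t4 = ¬t3 = ¬0 = 1
t5 = t4 ∧ F = 1 ∧ 0 = 0
t6 = t5 ∨ A = 0 ∨ 1 = 1
So t6 = 1.

E=0, F=0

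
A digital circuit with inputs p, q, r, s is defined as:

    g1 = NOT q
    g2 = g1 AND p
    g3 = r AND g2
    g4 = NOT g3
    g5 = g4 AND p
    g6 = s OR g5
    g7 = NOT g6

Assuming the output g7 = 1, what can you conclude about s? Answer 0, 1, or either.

0

g7 = NOT g6 must be 1, so g6 = 0.
g6 = s OR g5 must be 0, so both s = 0 and g5 = 0.
g5 = g4 AND p must be 0, so at least one of g4, p is 0.
Every assignment with g7 = 1 has s = 0; there are 5 such assignment(s).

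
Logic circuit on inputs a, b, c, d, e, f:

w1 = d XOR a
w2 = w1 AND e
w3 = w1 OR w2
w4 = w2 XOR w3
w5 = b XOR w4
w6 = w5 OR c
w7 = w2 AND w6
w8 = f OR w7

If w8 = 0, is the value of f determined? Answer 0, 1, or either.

w8 = f OR w7 must be 0, so both f = 0 and w7 = 0.
Every assignment with w8 = 0 has f = 0; there are 26 such assignment(s).

0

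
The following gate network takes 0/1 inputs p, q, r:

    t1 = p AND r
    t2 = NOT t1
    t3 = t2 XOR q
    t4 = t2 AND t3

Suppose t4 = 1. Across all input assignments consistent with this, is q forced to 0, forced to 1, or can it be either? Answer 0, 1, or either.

0

t4 = t2 AND t3 must be 1, so both t2 = 1 and t3 = 1.
t2 = NOT t1 must be 1, so t1 = 0.
Every assignment with t4 = 1 has q = 0; there are 3 such assignment(s).
  p=0, q=0, r=0
  p=0, q=0, r=1
  p=1, q=0, r=0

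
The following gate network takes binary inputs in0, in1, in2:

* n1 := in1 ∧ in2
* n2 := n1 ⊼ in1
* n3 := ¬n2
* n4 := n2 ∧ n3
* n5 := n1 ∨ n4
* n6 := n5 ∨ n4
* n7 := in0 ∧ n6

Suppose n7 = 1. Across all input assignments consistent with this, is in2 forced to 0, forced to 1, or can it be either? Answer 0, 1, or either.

1

n7 = in0 ∧ n6 must be 1, so both in0 = 1 and n6 = 1.
Every assignment with n7 = 1 has in2 = 1; there are 1 such assignment(s).
  in0=1, in1=1, in2=1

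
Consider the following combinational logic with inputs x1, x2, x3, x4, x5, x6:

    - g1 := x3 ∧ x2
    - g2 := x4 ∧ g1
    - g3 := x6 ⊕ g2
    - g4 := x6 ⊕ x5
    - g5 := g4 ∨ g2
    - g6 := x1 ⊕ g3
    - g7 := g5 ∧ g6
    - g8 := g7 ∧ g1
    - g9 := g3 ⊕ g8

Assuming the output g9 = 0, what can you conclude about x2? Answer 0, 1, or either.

Both values of x2 occur among assignments with g9 = 0:
  x2=0: x1=0, x2=0, x3=0, x4=0, x5=0, x6=0
  x2=1: x1=0, x2=1, x3=0, x4=0, x5=0, x6=0

either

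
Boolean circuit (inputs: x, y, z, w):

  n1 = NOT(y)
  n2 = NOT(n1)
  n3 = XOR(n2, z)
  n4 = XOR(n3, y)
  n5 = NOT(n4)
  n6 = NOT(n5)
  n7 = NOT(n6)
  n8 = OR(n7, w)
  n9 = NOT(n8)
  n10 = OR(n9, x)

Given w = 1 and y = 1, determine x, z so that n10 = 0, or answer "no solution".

Check with w = 1 and y = 1 and x=0, z=1:
n1 = NOT(y) = NOT 1 = 0
n2 = NOT(n1) = NOT 0 = 1
n3 = XOR(n2, z) = XOR(1, 1) = 0
n4 = XOR(n3, y) = XOR(0, 1) = 1
n5 = NOT(n4) = NOT 1 = 0
n6 = NOT(n5) = NOT 0 = 1
n7 = NOT(n6) = NOT 1 = 0
n8 = OR(n7, w) = OR(0, 1) = 1
n9 = NOT(n8) = NOT 1 = 0
n10 = OR(n9, x) = OR(0, 0) = 0
So n10 = 0.

x=0, z=1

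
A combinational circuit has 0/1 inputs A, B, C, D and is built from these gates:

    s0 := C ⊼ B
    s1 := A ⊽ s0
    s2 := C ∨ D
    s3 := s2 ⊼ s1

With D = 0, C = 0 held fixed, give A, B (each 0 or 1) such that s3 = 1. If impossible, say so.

s3 = s2 ⊼ s1 must be 1, so at least one of s2, s1 is 0.
Check with D = 0, C = 0 and A=1, B=0:
s0 = C ⊼ B = 0 ⊼ 0 = 1
s1 = A ⊽ s0 = 1 ⊽ 1 = 0
s2 = C ∨ D = 0 ∨ 0 = 0
s3 = s2 ⊼ s1 = 0 ⊼ 0 = 1
So s3 = 1.

A=1, B=0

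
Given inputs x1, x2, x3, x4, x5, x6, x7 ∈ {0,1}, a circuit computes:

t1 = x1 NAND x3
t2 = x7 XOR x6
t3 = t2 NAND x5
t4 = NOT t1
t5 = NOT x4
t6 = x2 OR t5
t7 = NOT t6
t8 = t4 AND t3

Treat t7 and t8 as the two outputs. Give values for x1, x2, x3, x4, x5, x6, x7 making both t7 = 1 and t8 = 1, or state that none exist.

x1=1, x2=0, x3=1, x4=1, x5=0, x6=1, x7=0

Check with x1=1, x2=0, x3=1, x4=1, x5=0, x6=1, x7=0:
t1 = x1 NAND x3 = 1 NAND 1 = 0
t2 = x7 XOR x6 = 0 XOR 1 = 1
t3 = t2 NAND x5 = 1 NAND 0 = 1
t4 = NOT t1 = NOT 0 = 1
t5 = NOT x4 = NOT 1 = 0
t6 = x2 OR t5 = 0 OR 0 = 0
t7 = NOT t6 = NOT 0 = 1
t8 = t4 AND t3 = 1 AND 1 = 1
So t7 = 1 and t8 = 1.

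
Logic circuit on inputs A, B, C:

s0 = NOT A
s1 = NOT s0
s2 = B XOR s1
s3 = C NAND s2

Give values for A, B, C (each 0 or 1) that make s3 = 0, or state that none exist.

A=0 B=1 C=1

s3 = C NAND s2 must be 0, so both C = 1 and s2 = 1.
s2 = B XOR s1 must be 1, so B and s1 differ.
Check with A=0 B=1 C=1:
s0 = NOT A = NOT 0 = 1
s1 = NOT s0 = NOT 1 = 0
s2 = B XOR s1 = 1 XOR 0 = 1
s3 = C NAND s2 = 1 NAND 1 = 0
So s3 = 0 as required.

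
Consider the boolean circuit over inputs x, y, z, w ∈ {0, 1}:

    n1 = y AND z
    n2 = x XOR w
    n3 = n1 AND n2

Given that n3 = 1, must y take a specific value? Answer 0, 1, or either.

1

n3 = n1 AND n2 must be 1, so both n1 = 1 and n2 = 1.
Every assignment with n3 = 1 has y = 1; there are 2 such assignment(s).
  x=0, y=1, z=1, w=1
  x=1, y=1, z=1, w=0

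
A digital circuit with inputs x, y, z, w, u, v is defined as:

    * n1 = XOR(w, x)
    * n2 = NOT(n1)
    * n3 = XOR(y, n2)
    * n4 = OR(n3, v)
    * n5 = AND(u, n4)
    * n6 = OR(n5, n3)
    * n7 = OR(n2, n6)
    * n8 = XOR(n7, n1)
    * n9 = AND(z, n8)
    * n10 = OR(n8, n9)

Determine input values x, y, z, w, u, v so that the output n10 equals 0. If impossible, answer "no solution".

n10 = OR(n8, n9) must be 0, so both n8 = 0 and n9 = 0.
Check with x=0, y=1, z=1, w=1, u=1, v=1:
n1 = XOR(w, x) = XOR(1, 0) = 1
n2 = NOT(n1) = NOT 1 = 0
n3 = XOR(y, n2) = XOR(1, 0) = 1
n4 = OR(n3, v) = OR(1, 1) = 1
n5 = AND(u, n4) = AND(1, 1) = 1
n6 = OR(n5, n3) = OR(1, 1) = 1
n7 = OR(n2, n6) = OR(0, 1) = 1
n8 = XOR(n7, n1) = XOR(1, 1) = 0
n9 = AND(z, n8) = AND(1, 0) = 0
n10 = OR(n8, n9) = OR(0, 0) = 0
So n10 = 0 as required.

x=0, y=1, z=1, w=1, u=1, v=1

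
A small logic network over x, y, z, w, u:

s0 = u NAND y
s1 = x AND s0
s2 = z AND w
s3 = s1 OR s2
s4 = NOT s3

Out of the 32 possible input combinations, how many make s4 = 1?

s4 = NOT s3 must be 1, so s3 = 0.
s3 = s1 OR s2 must be 0, so both s1 = 0 and s2 = 0.
s1 = x AND s0 must be 0, so at least one of x, s0 is 0.
Enumerating the 32 input combinations, 15 give s4 = 1 and 17 give s4 = 0.

15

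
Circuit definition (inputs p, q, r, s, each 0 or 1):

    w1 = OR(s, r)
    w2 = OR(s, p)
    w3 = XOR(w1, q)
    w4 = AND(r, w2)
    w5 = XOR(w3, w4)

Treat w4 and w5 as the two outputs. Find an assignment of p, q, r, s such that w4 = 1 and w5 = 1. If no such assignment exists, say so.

Check with p=1, q=1, r=1, s=1:
w1 = OR(s, r) = OR(1, 1) = 1
w2 = OR(s, p) = OR(1, 1) = 1
w3 = XOR(w1, q) = XOR(1, 1) = 0
w4 = AND(r, w2) = AND(1, 1) = 1
w5 = XOR(w3, w4) = XOR(0, 1) = 1
So w4 = 1 and w5 = 1.

p=1, q=1, r=1, s=1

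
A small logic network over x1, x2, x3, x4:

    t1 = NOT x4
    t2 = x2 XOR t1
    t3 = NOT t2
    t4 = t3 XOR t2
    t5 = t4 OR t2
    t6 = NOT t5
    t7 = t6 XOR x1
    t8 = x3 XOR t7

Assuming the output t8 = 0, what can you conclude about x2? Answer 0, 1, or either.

Both values of x2 occur among assignments with t8 = 0:
  x2=0: x1=0, x2=0, x3=0, x4=0
  x2=1: x1=0, x2=1, x3=0, x4=0

either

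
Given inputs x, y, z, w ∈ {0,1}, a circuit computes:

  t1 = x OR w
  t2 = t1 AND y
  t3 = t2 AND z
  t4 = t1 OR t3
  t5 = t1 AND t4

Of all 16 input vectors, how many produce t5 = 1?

t5 = t1 AND t4 must be 1, so both t1 = 1 and t4 = 1.
t1 = x OR w must be 1, so at least one of x, w is 1.
t4 = t1 OR t3 must be 1, so at least one of t1, t3 is 1.
Enumerating the 16 input combinations, 12 give t5 = 1 and 4 give t5 = 0.

12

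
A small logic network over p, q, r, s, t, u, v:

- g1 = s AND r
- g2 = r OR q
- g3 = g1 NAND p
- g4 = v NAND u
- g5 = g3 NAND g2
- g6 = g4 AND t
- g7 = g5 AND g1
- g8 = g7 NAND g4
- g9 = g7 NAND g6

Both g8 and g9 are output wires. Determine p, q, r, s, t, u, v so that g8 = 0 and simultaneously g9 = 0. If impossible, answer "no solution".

p=1, q=1, r=1, s=1, t=1, u=0, v=1

Check with p=1, q=1, r=1, s=1, t=1, u=0, v=1:
g1 = s AND r = 1 AND 1 = 1
g2 = r OR q = 1 OR 1 = 1
g3 = g1 NAND p = 1 NAND 1 = 0
g4 = v NAND u = 1 NAND 0 = 1
g5 = g3 NAND g2 = 0 NAND 1 = 1
g6 = g4 AND t = 1 AND 1 = 1
g7 = g5 AND g1 = 1 AND 1 = 1
g8 = g7 NAND g4 = 1 NAND 1 = 0
g9 = g7 NAND g6 = 1 NAND 1 = 0
So g8 = 0 and g9 = 0.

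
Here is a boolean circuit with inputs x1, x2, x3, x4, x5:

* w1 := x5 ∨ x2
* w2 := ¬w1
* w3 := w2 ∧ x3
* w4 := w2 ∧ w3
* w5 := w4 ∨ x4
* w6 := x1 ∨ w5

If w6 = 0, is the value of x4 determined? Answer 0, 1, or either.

0

w6 = x1 ∨ w5 must be 0, so both x1 = 0 and w5 = 0.
w5 = w4 ∨ x4 must be 0, so both w4 = 0 and x4 = 0.
w4 = w2 ∧ w3 must be 0, so at least one of w2, w3 is 0.
Every assignment with w6 = 0 has x4 = 0; there are 7 such assignment(s).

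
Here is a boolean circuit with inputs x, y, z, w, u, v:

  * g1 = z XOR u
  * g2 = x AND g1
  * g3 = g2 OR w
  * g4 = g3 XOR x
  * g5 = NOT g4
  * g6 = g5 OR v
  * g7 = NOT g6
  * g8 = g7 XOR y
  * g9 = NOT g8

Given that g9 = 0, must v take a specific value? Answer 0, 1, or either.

either

Both values of v occur among assignments with g9 = 0:
  v=0: x=0, y=0, z=0, w=1, u=0, v=0
  v=1: x=0, y=1, z=0, w=0, u=0, v=1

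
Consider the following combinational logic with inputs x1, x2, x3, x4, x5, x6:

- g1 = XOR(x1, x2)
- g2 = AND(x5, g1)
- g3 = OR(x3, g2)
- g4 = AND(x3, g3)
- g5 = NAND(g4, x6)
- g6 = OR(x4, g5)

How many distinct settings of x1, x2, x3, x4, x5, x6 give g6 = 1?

g6 = OR(x4, g5) must be 1, so at least one of x4, g5 is 1.
Enumerating the 64 input combinations, 56 give g6 = 1 and 8 give g6 = 0.

56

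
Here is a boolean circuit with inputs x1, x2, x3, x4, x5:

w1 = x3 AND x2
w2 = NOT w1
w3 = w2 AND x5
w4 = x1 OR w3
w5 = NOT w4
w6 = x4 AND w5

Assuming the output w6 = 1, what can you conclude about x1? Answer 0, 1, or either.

0

w6 = x4 AND w5 must be 1, so both x4 = 1 and w5 = 1.
w5 = NOT w4 must be 1, so w4 = 0.
w4 = x1 OR w3 must be 0, so both x1 = 0 and w3 = 0.
Every assignment with w6 = 1 has x1 = 0; there are 5 such assignment(s).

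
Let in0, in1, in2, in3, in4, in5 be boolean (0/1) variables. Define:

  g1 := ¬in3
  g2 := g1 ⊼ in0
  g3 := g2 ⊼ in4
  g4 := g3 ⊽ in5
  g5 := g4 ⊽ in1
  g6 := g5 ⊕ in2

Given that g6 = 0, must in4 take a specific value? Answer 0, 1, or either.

Both values of in4 occur among assignments with g6 = 0:
  in4=0: in0=0, in1=0, in2=1, in3=0, in4=0, in5=0
  in4=1: in0=0, in1=0, in2=0, in3=0, in4=1, in5=0

either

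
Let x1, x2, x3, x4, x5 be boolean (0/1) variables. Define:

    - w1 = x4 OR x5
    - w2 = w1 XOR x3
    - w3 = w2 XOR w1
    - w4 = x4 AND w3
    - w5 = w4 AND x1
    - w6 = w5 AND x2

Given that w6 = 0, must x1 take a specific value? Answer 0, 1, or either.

Both values of x1 occur among assignments with w6 = 0:
  x1=0: x1=0, x2=0, x3=0, x4=0, x5=0
  x1=1: x1=1, x2=0, x3=0, x4=0, x5=0

either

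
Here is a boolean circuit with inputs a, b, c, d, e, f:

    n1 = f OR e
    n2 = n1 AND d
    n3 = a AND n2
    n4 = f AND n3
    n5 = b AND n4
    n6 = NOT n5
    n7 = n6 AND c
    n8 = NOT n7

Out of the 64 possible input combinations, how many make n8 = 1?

n8 = NOT n7 must be 1, so n7 = 0.
n7 = n6 AND c must be 0, so at least one of n6, c is 0.
Enumerating the 64 input combinations, 34 give n8 = 1 and 30 give n8 = 0.

34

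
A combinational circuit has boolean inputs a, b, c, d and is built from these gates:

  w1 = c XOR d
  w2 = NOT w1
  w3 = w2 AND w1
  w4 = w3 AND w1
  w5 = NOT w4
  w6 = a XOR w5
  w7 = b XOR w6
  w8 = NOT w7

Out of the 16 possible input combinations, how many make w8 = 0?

w8 = NOT w7 must be 0, so w7 = 1.
Enumerating the 16 input combinations, 8 give w8 = 0 and 8 give w8 = 1.

8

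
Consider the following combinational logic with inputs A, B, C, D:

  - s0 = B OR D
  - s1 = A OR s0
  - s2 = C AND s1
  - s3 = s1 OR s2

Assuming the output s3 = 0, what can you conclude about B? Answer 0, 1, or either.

0

s3 = s1 OR s2 must be 0, so both s1 = 0 and s2 = 0.
Every assignment with s3 = 0 has B = 0; there are 2 such assignment(s).
  A=0, B=0, C=0, D=0
  A=0, B=0, C=1, D=0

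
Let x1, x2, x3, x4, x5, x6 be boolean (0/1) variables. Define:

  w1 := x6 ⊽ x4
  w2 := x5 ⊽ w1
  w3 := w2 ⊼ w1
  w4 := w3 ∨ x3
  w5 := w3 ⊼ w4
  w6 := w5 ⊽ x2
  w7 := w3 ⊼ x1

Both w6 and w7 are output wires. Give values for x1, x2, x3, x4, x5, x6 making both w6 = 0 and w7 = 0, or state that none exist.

Check with x1=1, x2=1, x3=1, x4=1, x5=0, x6=1:
w1 = x6 ⊽ x4 = 1 ⊽ 1 = 0
w2 = x5 ⊽ w1 = 0 ⊽ 0 = 1
w3 = w2 ⊼ w1 = 1 ⊼ 0 = 1
w4 = w3 ∨ x3 = 1 ∨ 1 = 1
w5 = w3 ⊼ w4 = 1 ⊼ 1 = 0
w6 = w5 ⊽ x2 = 0 ⊽ 1 = 0
w7 = w3 ⊼ x1 = 1 ⊼ 1 = 0
So w6 = 0 and w7 = 0.

x1=1, x2=1, x3=1, x4=1, x5=0, x6=1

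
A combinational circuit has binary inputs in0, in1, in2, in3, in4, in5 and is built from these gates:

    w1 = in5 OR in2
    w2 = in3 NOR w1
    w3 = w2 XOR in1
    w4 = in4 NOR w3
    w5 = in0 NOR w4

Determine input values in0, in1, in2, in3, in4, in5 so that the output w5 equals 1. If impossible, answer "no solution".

in0=0, in1=0, in2=0, in3=1, in4=1, in5=1

Check with in0=0, in1=0, in2=0, in3=1, in4=1, in5=1:
w1 = in5 OR in2 = 1 OR 0 = 1
w2 = in3 NOR w1 = 1 NOR 1 = 0
w3 = w2 XOR in1 = 0 XOR 0 = 0
w4 = in4 NOR w3 = 1 NOR 0 = 0
w5 = in0 NOR w4 = 0 NOR 0 = 1
So w5 = 1 as required.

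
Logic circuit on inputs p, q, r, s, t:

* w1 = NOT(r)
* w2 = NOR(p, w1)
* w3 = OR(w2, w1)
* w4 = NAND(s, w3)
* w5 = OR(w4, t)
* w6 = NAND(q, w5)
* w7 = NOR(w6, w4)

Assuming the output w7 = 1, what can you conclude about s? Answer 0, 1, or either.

w7 = NOR(w6, w4) must be 1, so both w6 = 0 and w4 = 0.
Every assignment with w7 = 1 has s = 1; there are 3 such assignment(s).
  p=0, q=1, r=0, s=1, t=1
  p=0, q=1, r=1, s=1, t=1
  p=1, q=1, r=0, s=1, t=1

1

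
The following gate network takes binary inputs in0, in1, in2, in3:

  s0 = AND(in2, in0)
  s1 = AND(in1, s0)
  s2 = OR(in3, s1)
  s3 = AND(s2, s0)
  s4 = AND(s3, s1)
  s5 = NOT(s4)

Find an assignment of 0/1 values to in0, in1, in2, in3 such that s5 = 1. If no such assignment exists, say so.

in0=1, in1=0, in2=0, in3=0

s5 = NOT(s4) must be 1, so s4 = 0.
s4 = AND(s3, s1) must be 0, so at least one of s3, s1 is 0.
Check with in0=1, in1=0, in2=0, in3=0:
s0 = AND(in2, in0) = AND(0, 1) = 0
s1 = AND(in1, s0) = AND(0, 0) = 0
s2 = OR(in3, s1) = OR(0, 0) = 0
s3 = AND(s2, s0) = AND(0, 0) = 0
s4 = AND(s3, s1) = AND(0, 0) = 0
s5 = NOT(s4) = NOT 0 = 1
So s5 = 1 as required.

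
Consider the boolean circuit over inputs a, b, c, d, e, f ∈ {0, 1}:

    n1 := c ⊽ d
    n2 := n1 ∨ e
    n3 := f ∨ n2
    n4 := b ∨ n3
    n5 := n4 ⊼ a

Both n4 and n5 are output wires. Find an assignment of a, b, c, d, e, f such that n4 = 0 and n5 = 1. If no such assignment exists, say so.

a=1, b=0, c=1, d=0, e=0, f=0

Check with a=1, b=0, c=1, d=0, e=0, f=0:
n1 = c ⊽ d = 1 ⊽ 0 = 0
n2 = n1 ∨ e = 0 ∨ 0 = 0
n3 = f ∨ n2 = 0 ∨ 0 = 0
n4 = b ∨ n3 = 0 ∨ 0 = 0
n5 = n4 ⊼ a = 0 ⊼ 1 = 1
So n4 = 0 and n5 = 1.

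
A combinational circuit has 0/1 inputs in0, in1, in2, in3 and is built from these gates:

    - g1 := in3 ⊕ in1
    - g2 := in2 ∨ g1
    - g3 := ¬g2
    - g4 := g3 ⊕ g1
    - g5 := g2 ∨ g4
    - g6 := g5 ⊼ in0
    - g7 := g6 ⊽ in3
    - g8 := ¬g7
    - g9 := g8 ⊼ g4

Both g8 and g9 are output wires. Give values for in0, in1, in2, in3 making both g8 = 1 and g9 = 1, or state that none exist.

in0=0, in1=1, in2=1, in3=1

Check with in0=0, in1=1, in2=1, in3=1:
g1 = in3 ⊕ in1 = 1 ⊕ 1 = 0
g2 = in2 ∨ g1 = 1 ∨ 0 = 1
g3 = ¬g2 = ¬1 = 0
g4 = g3 ⊕ g1 = 0 ⊕ 0 = 0
g5 = g2 ∨ g4 = 1 ∨ 0 = 1
g6 = g5 ⊼ in0 = 1 ⊼ 0 = 1
g7 = g6 ⊽ in3 = 1 ⊽ 1 = 0
g8 = ¬g7 = ¬0 = 1
g9 = g8 ⊼ g4 = 1 ⊼ 0 = 1
So g8 = 1 and g9 = 1.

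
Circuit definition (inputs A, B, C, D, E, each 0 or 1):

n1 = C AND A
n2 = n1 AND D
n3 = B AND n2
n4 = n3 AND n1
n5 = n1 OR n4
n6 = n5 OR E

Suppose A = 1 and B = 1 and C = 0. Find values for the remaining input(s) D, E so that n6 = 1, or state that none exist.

D=0 E=1

Check with A = 1 and B = 1 and C = 0 and D=0, E=1:
n1 = C AND A = 0 AND 1 = 0
n2 = n1 AND D = 0 AND 0 = 0
n3 = B AND n2 = 1 AND 0 = 0
n4 = n3 AND n1 = 0 AND 0 = 0
n5 = n1 OR n4 = 0 OR 0 = 0
n6 = n5 OR E = 0 OR 1 = 1
So n6 = 1.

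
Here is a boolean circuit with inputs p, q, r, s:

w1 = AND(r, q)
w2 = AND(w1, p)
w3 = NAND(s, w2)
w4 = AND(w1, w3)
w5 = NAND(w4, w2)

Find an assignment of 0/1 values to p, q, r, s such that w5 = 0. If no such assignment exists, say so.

w5 = NAND(w4, w2) must be 0, so both w4 = 1 and w2 = 1.
Check with p=1 q=1 r=1 s=0:
w1 = AND(r, q) = AND(1, 1) = 1
w2 = AND(w1, p) = AND(1, 1) = 1
w3 = NAND(s, w2) = NAND(0, 1) = 1
w4 = AND(w1, w3) = AND(1, 1) = 1
w5 = NAND(w4, w2) = NAND(1, 1) = 0
So w5 = 0 as required.

p=1 q=1 r=1 s=0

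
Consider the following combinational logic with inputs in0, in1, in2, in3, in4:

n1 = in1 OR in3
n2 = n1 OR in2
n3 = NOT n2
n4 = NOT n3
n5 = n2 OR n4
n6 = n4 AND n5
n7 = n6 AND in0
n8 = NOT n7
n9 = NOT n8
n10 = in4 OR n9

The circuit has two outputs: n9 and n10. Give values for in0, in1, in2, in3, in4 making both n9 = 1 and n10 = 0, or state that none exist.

no solution exists

Across all 32 input combinations, none give both n9 = 1 and n10 = 0.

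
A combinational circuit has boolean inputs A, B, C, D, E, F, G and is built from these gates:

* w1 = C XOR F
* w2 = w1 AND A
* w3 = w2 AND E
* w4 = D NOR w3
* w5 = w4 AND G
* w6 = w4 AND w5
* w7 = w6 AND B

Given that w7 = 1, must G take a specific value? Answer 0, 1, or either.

1

w7 = w6 AND B must be 1, so both w6 = 1 and B = 1.
w6 = w4 AND w5 must be 1, so both w4 = 1 and w5 = 1.
w4 = D NOR w3 must be 1, so both D = 0 and w3 = 0.
Every assignment with w7 = 1 has G = 1; there are 14 such assignment(s).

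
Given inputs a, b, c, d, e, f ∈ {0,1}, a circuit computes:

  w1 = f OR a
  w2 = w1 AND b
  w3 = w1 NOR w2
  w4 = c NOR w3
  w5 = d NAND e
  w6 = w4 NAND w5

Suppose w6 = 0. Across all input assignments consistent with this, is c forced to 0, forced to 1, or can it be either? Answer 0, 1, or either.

0

w6 = w4 NAND w5 must be 0, so both w4 = 1 and w5 = 1.
w4 = c NOR w3 must be 1, so both c = 0 and w3 = 0.
w5 = d NAND e must be 1, so at least one of d, e is 0.
Every assignment with w6 = 0 has c = 0; there are 18 such assignment(s).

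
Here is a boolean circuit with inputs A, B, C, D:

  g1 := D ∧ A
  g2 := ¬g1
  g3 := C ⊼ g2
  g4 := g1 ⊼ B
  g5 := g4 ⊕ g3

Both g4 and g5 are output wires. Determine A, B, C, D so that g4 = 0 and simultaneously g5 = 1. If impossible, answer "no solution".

Check with A=1, B=1, C=0, D=1:
g1 = D ∧ A = 1 ∧ 1 = 1
g2 = ¬g1 = ¬1 = 0
g3 = C ⊼ g2 = 0 ⊼ 0 = 1
g4 = g1 ⊼ B = 1 ⊼ 1 = 0
g5 = g4 ⊕ g3 = 0 ⊕ 1 = 1
So g4 = 0 and g5 = 1.

A=1, B=1, C=0, D=1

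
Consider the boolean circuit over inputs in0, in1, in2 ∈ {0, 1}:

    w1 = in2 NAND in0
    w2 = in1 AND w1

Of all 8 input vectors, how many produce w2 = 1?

w2 = in1 AND w1 must be 1, so both in1 = 1 and w1 = 1.
w1 = in2 NAND in0 must be 1, so at least one of in2, in0 is 0.
Satisfying assignments:
  in0=0, in1=1, in2=0
  in0=0, in1=1, in2=1
  in0=1, in1=1, in2=0

3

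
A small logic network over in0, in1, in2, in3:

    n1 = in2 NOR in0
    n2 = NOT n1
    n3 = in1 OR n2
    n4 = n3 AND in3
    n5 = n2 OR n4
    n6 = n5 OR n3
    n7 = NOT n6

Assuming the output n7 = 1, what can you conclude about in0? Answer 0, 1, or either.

n7 = NOT n6 must be 1, so n6 = 0.
Every assignment with n7 = 1 has in0 = 0; there are 2 such assignment(s).
  in0=0, in1=0, in2=0, in3=0
  in0=0, in1=0, in2=0, in3=1

0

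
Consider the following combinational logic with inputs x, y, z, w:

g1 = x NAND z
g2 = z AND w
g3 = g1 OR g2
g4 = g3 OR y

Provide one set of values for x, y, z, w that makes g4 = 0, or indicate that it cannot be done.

Check with x=1 y=0 z=1 w=0:
g1 = x NAND z = 1 NAND 1 = 0
g2 = z AND w = 1 AND 0 = 0
g3 = g1 OR g2 = 0 OR 0 = 0
g4 = g3 OR y = 0 OR 0 = 0
So g4 = 0 as required.

x=1 y=0 z=1 w=0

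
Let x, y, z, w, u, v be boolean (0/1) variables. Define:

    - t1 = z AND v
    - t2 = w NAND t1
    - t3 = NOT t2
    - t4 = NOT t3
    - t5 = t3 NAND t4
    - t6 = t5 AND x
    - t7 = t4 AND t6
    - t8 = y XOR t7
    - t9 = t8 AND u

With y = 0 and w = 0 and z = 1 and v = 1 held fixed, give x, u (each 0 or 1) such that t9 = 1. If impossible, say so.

x=1, u=1

Check with y = 0 and w = 0 and z = 1 and v = 1 and x=1, u=1:
t1 = z AND v = 1 AND 1 = 1
t2 = w NAND t1 = 0 NAND 1 = 1
t3 = NOT t2 = NOT 1 = 0
t4 = NOT t3 = NOT 0 = 1
t5 = t3 NAND t4 = 0 NAND 1 = 1
t6 = t5 AND x = 1 AND 1 = 1
t7 = t4 AND t6 = 1 AND 1 = 1
t8 = y XOR t7 = 0 XOR 1 = 1
t9 = t8 AND u = 1 AND 1 = 1
So t9 = 1.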